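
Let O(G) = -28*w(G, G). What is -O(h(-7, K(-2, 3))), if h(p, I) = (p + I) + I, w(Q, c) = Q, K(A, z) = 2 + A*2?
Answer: -308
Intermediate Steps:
K(A, z) = 2 + 2*A
h(p, I) = p + 2*I (h(p, I) = (I + p) + I = p + 2*I)
O(G) = -28*G
-O(h(-7, K(-2, 3))) = -(-28)*(-7 + 2*(2 + 2*(-2))) = -(-28)*(-7 + 2*(2 - 4)) = -(-28)*(-7 + 2*(-2)) = -(-28)*(-7 - 4) = -(-28)*(-11) = -1*308 = -308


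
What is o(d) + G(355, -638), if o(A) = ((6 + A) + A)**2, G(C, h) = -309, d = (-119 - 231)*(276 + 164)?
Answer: 94860303727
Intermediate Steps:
d = -154000 (d = -350*440 = -154000)
o(A) = (6 + 2*A)**2
o(d) + G(355, -638) = 4*(3 - 154000)**2 - 309 = 4*(-153997)**2 - 309 = 4*23715076009 - 309 = 94860304036 - 309 = 94860303727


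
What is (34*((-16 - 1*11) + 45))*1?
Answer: 612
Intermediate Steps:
(34*((-16 - 1*11) + 45))*1 = (34*((-16 - 11) + 45))*1 = (34*(-27 + 45))*1 = (34*18)*1 = 612*1 = 612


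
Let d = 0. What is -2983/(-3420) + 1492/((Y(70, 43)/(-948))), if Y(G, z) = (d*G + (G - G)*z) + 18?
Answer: -14144003/180 ≈ -78578.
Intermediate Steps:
Y(G, z) = 18 (Y(G, z) = (0*G + (G - G)*z) + 18 = (0 + 0*z) + 18 = (0 + 0) + 18 = 0 + 18 = 18)
-2983/(-3420) + 1492/((Y(70, 43)/(-948))) = -2983/(-3420) + 1492/((18/(-948))) = -2983*(-1/3420) + 1492/((18*(-1/948))) = 157/180 + 1492/(-3/158) = 157/180 + 1492*(-158/3) = 157/180 - 235736/3 = -14144003/180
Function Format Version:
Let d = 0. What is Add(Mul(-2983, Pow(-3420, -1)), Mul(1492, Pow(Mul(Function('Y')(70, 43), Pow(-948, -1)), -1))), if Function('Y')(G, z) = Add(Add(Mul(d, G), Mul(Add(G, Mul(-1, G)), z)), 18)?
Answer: Rational(-14144003, 180) ≈ -78578.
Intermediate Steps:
Function('Y')(G, z) = 18 (Function('Y')(G, z) = Add(Add(Mul(0, G), Mul(Add(G, Mul(-1, G)), z)), 18) = Add(Add(0, Mul(0, z)), 18) = Add(Add(0, 0), 18) = Add(0, 18) = 18)
Add(Mul(-2983, Pow(-3420, -1)), Mul(1492, Pow(Mul(Function('Y')(70, 43), Pow(-948, -1)), -1))) = Add(Mul(-2983, Pow(-3420, -1)), Mul(1492, Pow(Mul(18, Pow(-948, -1)), -1))) = Add(Mul(-2983, Rational(-1, 3420)), Mul(1492, Pow(Mul(18, Rational(-1, 948)), -1))) = Add(Rational(157, 180), Mul(1492, Pow(Rational(-3, 158), -1))) = Add(Rational(157, 180), Mul(1492, Rational(-158, 3))) = Add(Rational(157, 180), Rational(-235736, 3)) = Rational(-14144003, 180)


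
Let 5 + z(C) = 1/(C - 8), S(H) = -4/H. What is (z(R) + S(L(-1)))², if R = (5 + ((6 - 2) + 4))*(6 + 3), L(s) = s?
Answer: 11664/11881 ≈ 0.98174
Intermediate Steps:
R = 117 (R = (5 + (4 + 4))*9 = (5 + 8)*9 = 13*9 = 117)
z(C) = -5 + 1/(-8 + C) (z(C) = -5 + 1/(C - 8) = -5 + 1/(-8 + C))
(z(R) + S(L(-1)))² = ((41 - 5*117)/(-8 + 117) - 4/(-1))² = ((41 - 585)/109 - 4*(-1))² = ((1/109)*(-544) + 4)² = (-544/109 + 4)² = (-108/109)² = 11664/11881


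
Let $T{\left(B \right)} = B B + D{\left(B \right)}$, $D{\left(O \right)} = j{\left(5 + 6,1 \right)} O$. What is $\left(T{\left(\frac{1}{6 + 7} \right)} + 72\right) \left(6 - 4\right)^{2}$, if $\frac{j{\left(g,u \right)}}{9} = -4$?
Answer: $\frac{46804}{169} \approx 276.95$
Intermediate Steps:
$j{\left(g,u \right)} = -36$ ($j{\left(g,u \right)} = 9 \left(-4\right) = -36$)
$D{\left(O \right)} = - 36 O$
$T{\left(B \right)} = B^{2} - 36 B$ ($T{\left(B \right)} = B B - 36 B = B^{2} - 36 B$)
$\left(T{\left(\frac{1}{6 + 7} \right)} + 72\right) \left(6 - 4\right)^{2} = \left(\frac{-36 + \frac{1}{6 + 7}}{6 + 7} + 72\right) \left(6 - 4\right)^{2} = \left(\frac{-36 + \frac{1}{13}}{13} + 72\right) 2^{2} = \left(\frac{-36 + \frac{1}{13}}{13} + 72\right) 4 = \left(\frac{1}{13} \left(- \frac{467}{13}\right) + 72\right) 4 = \left(- \frac{467}{169} + 72\right) 4 = \frac{11701}{169} \cdot 4 = \frac{46804}{169}$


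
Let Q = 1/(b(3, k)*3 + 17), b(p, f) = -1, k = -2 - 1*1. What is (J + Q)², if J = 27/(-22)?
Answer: 7921/5929 ≈ 1.3360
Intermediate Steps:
k = -3 (k = -2 - 1 = -3)
J = -27/22 (J = 27*(-1/22) = -27/22 ≈ -1.2273)
Q = 1/14 (Q = 1/(-1*3 + 17) = 1/(-3 + 17) = 1/14 ≈ 0.071429)
(J + Q)² = (-27/22 + 1/14)² = (-89/77)² = 7921/5929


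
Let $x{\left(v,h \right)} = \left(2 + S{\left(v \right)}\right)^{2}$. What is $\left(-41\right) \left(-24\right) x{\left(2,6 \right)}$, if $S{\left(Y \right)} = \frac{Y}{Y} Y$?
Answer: $15744$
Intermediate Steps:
$S{\left(Y \right)} = Y$ ($S{\left(Y \right)} = 1 Y = Y$)
$x{\left(v,h \right)} = \left(2 + v\right)^{2}$
$\left(-41\right) \left(-24\right) x{\left(2,6 \right)} = \left(-41\right) \left(-24\right) \left(2 + 2\right)^{2} = 984 \cdot 4^{2} = 984 \cdot 16 = 15744$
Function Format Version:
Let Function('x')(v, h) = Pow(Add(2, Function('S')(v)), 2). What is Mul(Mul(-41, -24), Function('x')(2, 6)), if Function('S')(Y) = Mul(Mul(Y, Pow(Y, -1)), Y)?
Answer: 15744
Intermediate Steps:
Function('S')(Y) = Y (Function('S')(Y) = Mul(1, Y) = Y)
Function('x')(v, h) = Pow(Add(2, v), 2)
Mul(Mul(-41, -24), Function('x')(2, 6)) = Mul(Mul(-41, -24), Pow(Add(2, 2), 2)) = Mul(984, Pow(4, 2)) = Mul(984, 16) = 15744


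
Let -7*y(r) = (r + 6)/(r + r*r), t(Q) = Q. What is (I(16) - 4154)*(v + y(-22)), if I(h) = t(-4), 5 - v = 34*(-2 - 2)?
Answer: -4104090/7 ≈ -5.8630e+5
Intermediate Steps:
v = 141 (v = 5 - 34*(-2 - 2) = 5 - 34*(-4) = 5 - 1*(-136) = 5 + 136 = 141)
y(r) = -(6 + r)/(7*(r + r²)) (y(r) = -(r + 6)/(7*(r + r*r)) = -(6 + r)/(7*(r + r²)))
I(h) = -4
(I(16) - 4154)*(v + y(-22)) = (-4 - 4154)*(141 + (⅐)*(-6 - 1*(-22))/(-22*(1 - 22))) = -4158*(141 + (⅐)*(-1/22)*(-6 + 22)/(-21)) = -4158*(141 + (⅐)*(-1/22)*(-1/21)*16) = -4158*(141 + 8/1617) = -4158*228005/1617 = -4104090/7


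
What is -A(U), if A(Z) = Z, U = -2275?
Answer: 2275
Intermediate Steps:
-A(U) = -1*(-2275) = 2275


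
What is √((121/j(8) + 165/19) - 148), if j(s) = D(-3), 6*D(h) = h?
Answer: 3*I*√15295/19 ≈ 19.527*I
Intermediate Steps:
D(h) = h/6
j(s) = -½ (j(s) = (⅙)*(-3) = -½)
√((121/j(8) + 165/19) - 148) = √((121/(-½) + 165/19) - 148) = √((121*(-2) + 165*(1/19)) - 148) = √((-242 + 165/19) - 148) = √(-4433/19 - 148) = √(-7245/19) = 3*I*√15295/19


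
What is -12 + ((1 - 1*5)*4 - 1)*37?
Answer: -641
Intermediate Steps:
-12 + ((1 - 1*5)*4 - 1)*37 = -12 + ((1 - 5)*4 - 1)*37 = -12 + (-4*4 - 1)*37 = -12 + (-16 - 1)*37 = -12 - 17*37 = -12 - 629 = -641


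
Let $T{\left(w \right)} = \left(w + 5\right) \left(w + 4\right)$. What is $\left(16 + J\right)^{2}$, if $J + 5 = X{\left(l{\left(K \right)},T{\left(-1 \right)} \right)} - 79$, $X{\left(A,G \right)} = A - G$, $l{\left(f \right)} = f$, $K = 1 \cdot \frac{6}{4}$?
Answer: $\frac{24649}{4} \approx 6162.3$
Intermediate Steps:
$T{\left(w \right)} = \left(4 + w\right) \left(5 + w\right)$ ($T{\left(w \right)} = \left(5 + w\right) \left(4 + w\right) = \left(4 + w\right) \left(5 + w\right)$)
$K = \frac{3}{2}$ ($K = 1 \cdot 6 \cdot \frac{1}{4} = 1 \cdot \frac{3}{2} = \frac{3}{2} \approx 1.5$)
$J = - \frac{189}{2}$ ($J = -5 + \left(\left(\frac{3}{2} - \left(20 + \left(-1\right)^{2} + 9 \left(-1\right)\right)\right) - 79\right) = -5 + \left(\left(\frac{3}{2} - \left(20 + 1 - 9\right)\right) - 79\right) = -5 + \left(\left(\frac{3}{2} - 12\right) - 79\right) = -5 - \frac{179}{2} = - \frac{189}{2} \approx -94.5$)
$\left(16 + J\right)^{2} = \left(16 - \frac{189}{2}\right)^{2} = \left(- \frac{157}{2}\right)^{2} = \frac{24649}{4}$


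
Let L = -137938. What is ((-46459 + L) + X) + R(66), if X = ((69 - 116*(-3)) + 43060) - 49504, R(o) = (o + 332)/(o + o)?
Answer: -12567785/66 ≈ -1.9042e+5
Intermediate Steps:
R(o) = (332 + o)/(2*o) (R(o) = (332 + o)/((2*o)) = (332 + o)*(1/(2*o)) = (332 + o)/(2*o))
X = -6027 (X = ((69 + 348) + 43060) - 49504 = (417 + 43060) - 49504 = 43477 - 49504 = -6027)
((-46459 + L) + X) + R(66) = ((-46459 - 137938) - 6027) + (½)*(332 + 66)/66 = (-184397 - 6027) + (½)*(1/66)*398 = -190424 + 199/66 = -12567785/66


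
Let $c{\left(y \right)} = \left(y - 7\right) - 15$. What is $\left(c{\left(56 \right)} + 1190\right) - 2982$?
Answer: $-1758$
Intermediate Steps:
$c{\left(y \right)} = -22 + y$ ($c{\left(y \right)} = \left(-7 + y\right) - 15 = -22 + y$)
$\left(c{\left(56 \right)} + 1190\right) - 2982 = \left(\left(-22 + 56\right) + 1190\right) - 2982 = \left(34 + 1190\right) - 2982 = 1224 - 2982 = -1758$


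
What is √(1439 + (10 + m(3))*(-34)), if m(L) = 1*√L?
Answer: √(1099 - 34*√3) ≈ 32.251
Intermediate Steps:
m(L) = √L
√(1439 + (10 + m(3))*(-34)) = √(1439 + (10 + √3)*(-34)) = √(1439 + (-340 - 34*√3)) = √(1099 - 34*√3)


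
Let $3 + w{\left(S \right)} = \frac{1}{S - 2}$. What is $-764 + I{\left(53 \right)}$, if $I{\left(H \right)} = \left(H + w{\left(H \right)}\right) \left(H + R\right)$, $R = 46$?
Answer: $\frac{71195}{17} \approx 4187.9$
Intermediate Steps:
$w{\left(S \right)} = -3 + \frac{1}{-2 + S}$ ($w{\left(S \right)} = -3 + \frac{1}{S - 2} = -3 + \frac{1}{-2 + S}$)
$I{\left(H \right)} = \left(46 + H\right) \left(H + \frac{7 - 3 H}{-2 + H}\right)$ ($I{\left(H \right)} = \left(H + \frac{7 - 3 H}{-2 + H}\right) \left(H + 46\right) = \left(H + \frac{7 - 3 H}{-2 + H}\right) \left(46 + H\right) = \left(46 + H\right) \left(H + \frac{7 - 3 H}{-2 + H}\right)$)
$-764 + I{\left(53 \right)} = -764 + \frac{322 + 53^{3} - 11819 + 41 \cdot 53^{2}}{-2 + 53} = -764 + \frac{322 + 148877 - 11819 + 41 \cdot 2809}{51} = -764 + \frac{322 + 148877 - 11819 + 115169}{51} = -764 + \frac{1}{51} \cdot 252549 = -764 + \frac{84183}{17} = \frac{71195}{17}$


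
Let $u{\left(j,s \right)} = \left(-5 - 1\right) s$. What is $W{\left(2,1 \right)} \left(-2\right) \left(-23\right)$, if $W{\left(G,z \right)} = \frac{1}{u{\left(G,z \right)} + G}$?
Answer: $- \frac{23}{2} \approx -11.5$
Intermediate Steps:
$u{\left(j,s \right)} = - 6 s$
$W{\left(G,z \right)} = \frac{1}{G - 6 z}$ ($W{\left(G,z \right)} = \frac{1}{- 6 z + G} = \frac{1}{G - 6 z}$)
$W{\left(2,1 \right)} \left(-2\right) \left(-23\right) = \frac{1}{2 - 6} \left(-2\right) \left(-23\right) = \frac{1}{-4} \left(-2\right) \left(-23\right) = \left(- \frac{1}{4}\right) \left(-2\right) \left(-23\right) = \frac{1}{2} \left(-23\right) = - \frac{23}{2}$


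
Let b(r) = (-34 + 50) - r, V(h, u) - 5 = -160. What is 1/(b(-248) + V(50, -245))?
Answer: 1/109 ≈ 0.0091743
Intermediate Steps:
V(h, u) = -155 (V(h, u) = 5 - 160 = -155)
b(r) = 16 - r
1/(b(-248) + V(50, -245)) = 1/((16 - 1*(-248)) - 155) = 1/((16 + 248) - 155) = 1/(264 - 155) = 1/109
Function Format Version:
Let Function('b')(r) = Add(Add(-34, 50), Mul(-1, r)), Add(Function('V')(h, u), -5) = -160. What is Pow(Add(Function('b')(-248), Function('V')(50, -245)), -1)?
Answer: Rational(1, 109) ≈ 0.0091743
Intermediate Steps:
Function('V')(h, u) = -155 (Function('V')(h, u) = Add(5, -160) = -155)
Function('b')(r) = Add(16, Mul(-1, r))
Pow(Add(Function('b')(-248), Function('V')(50, -245)), -1) = Pow(Add(Add(16, Mul(-1, -248)), -155), -1) = Pow(Add(Add(16, 248), -155), -1) = Pow(Add(264, -155), -1) = Pow(109, -1) = Rational(1, 109)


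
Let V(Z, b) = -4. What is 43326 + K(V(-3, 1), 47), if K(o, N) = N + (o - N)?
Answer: 43322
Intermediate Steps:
K(o, N) = o
43326 + K(V(-3, 1), 47) = 43326 - 4 = 43322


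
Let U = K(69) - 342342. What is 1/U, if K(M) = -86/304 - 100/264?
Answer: -5016/1717190791 ≈ -2.9210e-6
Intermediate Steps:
K(M) = -3319/5016 (K(M) = -86*1/304 - 100*1/264 = -43/152 - 25/66 = -3319/5016)
U = -1717190791/5016 (U = -3319/5016 - 342342 = -1717190791/5016 ≈ -3.4234e+5)
1/U = 1/(-1717190791/5016) = -5016/1717190791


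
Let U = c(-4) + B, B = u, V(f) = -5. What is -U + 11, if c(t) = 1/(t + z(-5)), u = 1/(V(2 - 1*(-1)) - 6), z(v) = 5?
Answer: 111/11 ≈ 10.091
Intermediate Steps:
u = -1/11 (u = 1/(-5 - 6) = 1/(-11) = -1/11 ≈ -0.090909)
c(t) = 1/(5 + t) (c(t) = 1/(t + 5) = 1/(5 + t))
B = -1/11 ≈ -0.090909
U = 10/11 (U = 1/(5 - 4) - 1/11 = 1/1 - 1/11 = 1 - 1/11 = 10/11 ≈ 0.90909)
-U + 11 = -1*10/11 + 11 = -10/11 + 11 = 111/11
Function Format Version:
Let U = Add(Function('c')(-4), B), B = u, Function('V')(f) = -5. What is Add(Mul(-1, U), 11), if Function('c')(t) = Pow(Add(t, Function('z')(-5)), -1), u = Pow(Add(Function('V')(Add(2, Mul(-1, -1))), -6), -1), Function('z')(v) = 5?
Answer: Rational(111, 11) ≈ 10.091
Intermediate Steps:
u = Rational(-1, 11) (u = Pow(Add(-5, -6), -1) = Pow(-11, -1) = Rational(-1, 11) ≈ -0.090909)
Function('c')(t) = Pow(Add(5, t), -1) (Function('c')(t) = Pow(Add(t, 5), -1) = Pow(Add(5, t), -1))
B = Rational(-1, 11) ≈ -0.090909
U = Rational(10, 11) (U = Add(Pow(Add(5, -4), -1), Rational(-1, 11)) = Add(Pow(1, -1), Rational(-1, 11)) = Add(1, Rational(-1, 11)) = Rational(10, 11) ≈ 0.90909)
Add(Mul(-1, U), 11) = Add(Mul(-1, Rational(10, 11)), 11) = Add(Rational(-10, 11), 11) = Rational(111, 11)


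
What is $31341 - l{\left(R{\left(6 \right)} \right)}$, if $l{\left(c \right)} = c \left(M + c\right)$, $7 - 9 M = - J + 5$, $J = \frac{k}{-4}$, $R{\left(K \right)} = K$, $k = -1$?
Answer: $\frac{62607}{2} \approx 31304.0$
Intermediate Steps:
$J = \frac{1}{4}$ ($J = - \frac{1}{-4} = \left(-1\right) \left(- \frac{1}{4}\right) = \frac{1}{4} \approx 0.25$)
$M = \frac{1}{4}$ ($M = \frac{7}{9} - \frac{\left(-1\right) \frac{1}{4} + 5}{9} = \frac{7}{9} - \frac{- \frac{1}{4} + 5}{9} = \frac{7}{9} - \frac{19}{36} = \frac{1}{4} \approx 0.25$)
$l{\left(c \right)} = c \left(\frac{1}{4} + c\right)$
$31341 - l{\left(R{\left(6 \right)} \right)} = 31341 - 6 \left(\frac{1}{4} + 6\right) = 31341 - 6 \cdot \frac{25}{4} = 31341 - \frac{75}{2} = \frac{62607}{2}$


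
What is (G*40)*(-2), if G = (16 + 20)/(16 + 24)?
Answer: -72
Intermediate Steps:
G = 9/10 (G = 36/40 = 36*(1/40) = 9/10 ≈ 0.90000)
(G*40)*(-2) = ((9/10)*40)*(-2) = 36*(-2) = -72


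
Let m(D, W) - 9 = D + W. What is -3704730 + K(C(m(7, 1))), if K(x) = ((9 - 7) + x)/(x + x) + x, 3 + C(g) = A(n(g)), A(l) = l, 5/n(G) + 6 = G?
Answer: -1141057591/308 ≈ -3.7047e+6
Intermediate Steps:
n(G) = 5/(-6 + G)
m(D, W) = 9 + D + W (m(D, W) = 9 + (D + W) = 9 + D + W)
C(g) = -3 + 5/(-6 + g)
K(x) = x + (2 + x)/(2*x) (K(x) = (2 + x)/((2*x)) + x = (1/(2*x))*(2 + x) + x = (2 + x)/(2*x) + x = x + (2 + x)/(2*x))
-3704730 + K(C(m(7, 1))) = -3704730 + (1/2 + (23 - 3*(9 + 7 + 1))/(-6 + (9 + 7 + 1)) + 1/((23 - 3*(9 + 7 + 1))/(-6 + (9 + 7 + 1)))) = -3704730 + (1/2 + (23 - 3*17)/(-6 + 17) + 1/((23 - 3*17)/(-6 + 17))) = -3704730 + (1/2 + (23 - 51)/11 + 1/((23 - 51)/11)) = -3704730 + (1/2 + (1/11)*(-28) + 1/((1/11)*(-28))) = -3704730 + (1/2 - 28/11 + 1/(-28/11)) = -3704730 + (1/2 - 28/11 - 11/28) = -3704730 - 751/308 = -1141057591/308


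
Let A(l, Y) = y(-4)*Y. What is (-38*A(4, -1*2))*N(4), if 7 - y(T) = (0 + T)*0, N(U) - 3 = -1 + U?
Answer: 3192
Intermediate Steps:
N(U) = 2 + U (N(U) = 3 + (-1 + U) = 2 + U)
y(T) = 7 (y(T) = 7 - (0 + T)*0 = 7 - T*0 = 7 - 1*0 = 7 + 0 = 7)
A(l, Y) = 7*Y
(-38*A(4, -1*2))*N(4) = (-266*(-1*2))*(2 + 4) = -266*(-2)*6 = -38*(-14)*6 = 532*6 = 3192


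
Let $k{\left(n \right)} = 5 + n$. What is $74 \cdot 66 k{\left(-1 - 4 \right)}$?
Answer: $0$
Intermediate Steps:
$74 \cdot 66 k{\left(-1 - 4 \right)} = 74 \cdot 66 \left(5 - 5\right) = 4884 \left(5 - 5\right) = 4884 \cdot 0 = 0$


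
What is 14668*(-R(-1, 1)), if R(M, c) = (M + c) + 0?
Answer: 0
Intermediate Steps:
R(M, c) = M + c
14668*(-R(-1, 1)) = 14668*(-(-1 + 1)) = 14668*(-1*0) = 14668*0 = 0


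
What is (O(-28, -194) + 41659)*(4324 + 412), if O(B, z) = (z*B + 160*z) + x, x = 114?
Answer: 76557440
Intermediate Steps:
O(B, z) = 114 + 160*z + B*z (O(B, z) = (z*B + 160*z) + 114 = (B*z + 160*z) + 114 = (160*z + B*z) + 114 = 114 + 160*z + B*z)
(O(-28, -194) + 41659)*(4324 + 412) = ((114 + 160*(-194) - 28*(-194)) + 41659)*(4324 + 412) = ((114 - 31040 + 5432) + 41659)*4736 = (-25494 + 41659)*4736 = 16165*4736 = 76557440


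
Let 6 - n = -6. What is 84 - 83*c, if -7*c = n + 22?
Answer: 3410/7 ≈ 487.14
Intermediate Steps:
n = 12 (n = 6 - 1*(-6) = 6 + 6 = 12)
c = -34/7 (c = -(12 + 22)/7 = -⅐*34 = -34/7 ≈ -4.8571)
84 - 83*c = 84 - 83*(-34/7) = 84 + 2822/7 = 3410/7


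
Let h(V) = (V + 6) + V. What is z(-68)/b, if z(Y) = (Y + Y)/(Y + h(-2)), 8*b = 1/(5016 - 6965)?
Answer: -1060256/33 ≈ -32129.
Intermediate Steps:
h(V) = 6 + 2*V (h(V) = (6 + V) + V = 6 + 2*V)
b = -1/15592 (b = 1/(8*(5016 - 6965)) = (1/8)/(-1949) = (1/8)*(-1/1949) = -1/15592 ≈ -6.4135e-5)
z(Y) = 2*Y/(2 + Y) (z(Y) = (Y + Y)/(Y + (6 + 2*(-2))) = (2*Y)/(Y + (6 - 4)) = (2*Y)/(Y + 2) = (2*Y)/(2 + Y) = 2*Y/(2 + Y))
z(-68)/b = (2*(-68)/(2 - 68))/(-1/15592) = (2*(-68)/(-66))*(-15592) = (2*(-68)*(-1/66))*(-15592) = (68/33)*(-15592) = -1060256/33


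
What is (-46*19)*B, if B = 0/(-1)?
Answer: 0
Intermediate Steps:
B = 0 (B = 0*(-1) = 0)
(-46*19)*B = -46*19*0 = -874*0 = 0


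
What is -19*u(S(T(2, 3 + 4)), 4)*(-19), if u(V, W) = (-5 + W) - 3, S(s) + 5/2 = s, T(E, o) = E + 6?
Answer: -1444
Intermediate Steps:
T(E, o) = 6 + E
S(s) = -5/2 + s
u(V, W) = -8 + W
-19*u(S(T(2, 3 + 4)), 4)*(-19) = -19*(-8 + 4)*(-19) = -19*(-4)*(-19) = 76*(-19) = -1444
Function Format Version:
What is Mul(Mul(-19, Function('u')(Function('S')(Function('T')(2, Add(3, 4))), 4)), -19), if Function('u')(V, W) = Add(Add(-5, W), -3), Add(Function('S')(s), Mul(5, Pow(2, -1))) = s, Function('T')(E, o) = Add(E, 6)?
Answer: -1444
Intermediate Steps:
Function('T')(E, o) = Add(6, E)
Function('S')(s) = Add(Rational(-5, 2), s)
Function('u')(V, W) = Add(-8, W)
Mul(Mul(-19, Function('u')(Function('S')(Function('T')(2, Add(3, 4))), 4)), -19) = Mul(Mul(-19, Add(-8, 4)), -19) = Mul(Mul(-19, -4), -19) = Mul(76, -19) = -1444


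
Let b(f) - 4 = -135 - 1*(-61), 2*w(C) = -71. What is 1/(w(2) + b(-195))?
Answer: -2/211 ≈ -0.0094787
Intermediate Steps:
w(C) = -71/2 (w(C) = (½)*(-71) = -71/2)
b(f) = -70 (b(f) = 4 + (-135 - 1*(-61)) = 4 + (-135 + 61) = 4 - 74 = -70)
1/(w(2) + b(-195)) = 1/(-71/2 - 70) = 1/(-211/2) = -2/211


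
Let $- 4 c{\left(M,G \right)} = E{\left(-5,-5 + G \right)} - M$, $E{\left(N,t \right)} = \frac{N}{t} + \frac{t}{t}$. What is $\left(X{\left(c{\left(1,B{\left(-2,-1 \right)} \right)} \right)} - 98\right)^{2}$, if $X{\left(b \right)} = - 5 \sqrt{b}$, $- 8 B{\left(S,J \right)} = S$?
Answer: $\frac{182351}{19} + \frac{980 i \sqrt{95}}{19} \approx 9597.4 + 502.73 i$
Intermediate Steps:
$B{\left(S,J \right)} = - \frac{S}{8}$
$E{\left(N,t \right)} = 1 + \frac{N}{t}$ ($E{\left(N,t \right)} = \frac{N}{t} + 1 = 1 + \frac{N}{t}$)
$c{\left(M,G \right)} = \frac{M}{4} - \frac{-10 + G}{4 \left(-5 + G\right)}$ ($c{\left(M,G \right)} = - \frac{\frac{-5 + \left(-5 + G\right)}{-5 + G} - M}{4} = - \frac{\frac{-10 + G}{-5 + G} - M}{4} = - \frac{- M + \frac{-10 + G}{-5 + G}}{4} = \frac{M}{4} - \frac{-10 + G}{4 \left(-5 + G\right)}$)
$\left(X{\left(c{\left(1,B{\left(-2,-1 \right)} \right)} \right)} - 98\right)^{2} = \left(- 5 \sqrt{\frac{10 - \left(- \frac{1}{8}\right) \left(-2\right) + 1 \left(-5 - - \frac{1}{4}\right)}{4 \left(-5 - - \frac{1}{4}\right)}} - 98\right)^{2} = \left(- 5 \sqrt{\frac{10 - \frac{1}{4} + 1 \left(-5 + \frac{1}{4}\right)}{4 \left(-5 + \frac{1}{4}\right)}} - 98\right)^{2} = \left(- 5 \sqrt{\frac{10 - \frac{1}{4} + 1 \left(- \frac{19}{4}\right)}{4 \left(- \frac{19}{4}\right)}} - 98\right)^{2} = \left(- 5 \sqrt{\frac{1}{4} \left(- \frac{4}{19}\right) \left(10 - \frac{1}{4} - \frac{19}{4}\right)} - 98\right)^{2} = \left(- 5 \sqrt{\frac{1}{4} \left(- \frac{4}{19}\right) 5} - 98\right)^{2} = \left(- 5 \sqrt{- \frac{5}{19}} - 98\right)^{2} = \left(- 5 \frac{i \sqrt{95}}{19} - 98\right)^{2} = \left(- \frac{5 i \sqrt{95}}{19} - 98\right)^{2} = \left(-98 - \frac{5 i \sqrt{95}}{19}\right)^{2}$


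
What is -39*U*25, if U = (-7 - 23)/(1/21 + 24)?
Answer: 122850/101 ≈ 1216.3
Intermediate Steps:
U = -126/101 (U = -30/(1/21 + 24) = -30/505/21 = -30*21/505 = -126/101 ≈ -1.2475)
-39*U*25 = -39*(-126/101)*25 = (4914/101)*25 = 122850/101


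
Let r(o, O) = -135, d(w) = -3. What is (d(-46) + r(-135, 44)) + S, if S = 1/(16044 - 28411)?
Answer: -1706647/12367 ≈ -138.00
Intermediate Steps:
S = -1/12367 (S = 1/(-12367) = -1/12367 ≈ -8.0860e-5)
(d(-46) + r(-135, 44)) + S = (-3 - 135) - 1/12367 = -138 - 1/12367 = -1706647/12367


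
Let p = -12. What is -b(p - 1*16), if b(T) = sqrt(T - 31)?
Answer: -I*sqrt(59) ≈ -7.6811*I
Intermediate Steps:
b(T) = sqrt(-31 + T)
-b(p - 1*16) = -sqrt(-31 + (-12 - 1*16)) = -sqrt(-31 + (-12 - 16)) = -sqrt(-31 - 28) = -sqrt(-59) = -I*sqrt(59)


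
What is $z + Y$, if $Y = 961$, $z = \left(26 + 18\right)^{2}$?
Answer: $2897$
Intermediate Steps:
$z = 1936$ ($z = 44^{2} = 1936$)
$z + Y = 1936 + 961 = 2897$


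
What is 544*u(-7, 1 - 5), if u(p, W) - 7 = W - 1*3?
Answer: 0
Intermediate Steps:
u(p, W) = 4 + W (u(p, W) = 7 + (W - 1*3) = 7 + (W - 3) = 7 + (-3 + W) = 4 + W)
544*u(-7, 1 - 5) = 544*(4 + (1 - 5)) = 544*(4 - 4) = 544*0 = 0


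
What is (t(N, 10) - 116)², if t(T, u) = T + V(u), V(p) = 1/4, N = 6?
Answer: 192721/16 ≈ 12045.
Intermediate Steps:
V(p) = ¼ (V(p) = 1*(¼) = ¼)
t(T, u) = ¼ + T (t(T, u) = T + ¼ = ¼ + T)
(t(N, 10) - 116)² = ((¼ + 6) - 116)² = (25/4 - 116)² = (-439/4)² = 192721/16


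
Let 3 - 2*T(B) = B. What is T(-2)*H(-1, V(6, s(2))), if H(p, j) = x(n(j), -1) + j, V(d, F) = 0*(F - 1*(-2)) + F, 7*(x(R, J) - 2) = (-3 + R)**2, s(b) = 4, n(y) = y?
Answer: 215/14 ≈ 15.357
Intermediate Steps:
T(B) = 3/2 - B/2
x(R, J) = 2 + (-3 + R)**2/7
V(d, F) = F (V(d, F) = 0*(F + 2) + F = 0*(2 + F) + F = 0 + F = F)
H(p, j) = 2 + j + (-3 + j)**2/7 (H(p, j) = (2 + (-3 + j)**2/7) + j = 2 + j + (-3 + j)**2/7)
T(-2)*H(-1, V(6, s(2))) = (3/2 - 1/2*(-2))*(23/7 + (1/7)*4 + (1/7)*4**2) = (3/2 + 1)*(23/7 + 4/7 + (1/7)*16) = 5*(23/7 + 4/7 + 16/7)/2 = (5/2)*(43/7) = 215/14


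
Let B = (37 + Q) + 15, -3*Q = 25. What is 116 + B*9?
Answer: 509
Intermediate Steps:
Q = -25/3 (Q = -1/3*25 = -25/3 ≈ -8.3333)
B = 131/3 (B = (37 - 25/3) + 15 = 86/3 + 15 = 131/3 ≈ 43.667)
116 + B*9 = 116 + (131/3)*9 = 116 + 393 = 509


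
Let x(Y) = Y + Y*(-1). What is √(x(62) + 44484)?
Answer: 2*√11121 ≈ 210.91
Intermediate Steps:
x(Y) = 0 (x(Y) = Y - Y = 0)
√(x(62) + 44484) = √(0 + 44484) = √44484 = 2*√11121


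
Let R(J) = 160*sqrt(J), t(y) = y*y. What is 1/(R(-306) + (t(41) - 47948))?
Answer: -46267/2148468889 - 480*I*sqrt(34)/2148468889 ≈ -2.1535e-5 - 1.3027e-6*I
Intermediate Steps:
t(y) = y**2
1/(R(-306) + (t(41) - 47948)) = 1/(160*sqrt(-306) + (41**2 - 47948)) = 1/(160*(3*I*sqrt(34)) + (1681 - 47948)) = 1/(480*I*sqrt(34) - 46267) = 1/(-46267 + 480*I*sqrt(34))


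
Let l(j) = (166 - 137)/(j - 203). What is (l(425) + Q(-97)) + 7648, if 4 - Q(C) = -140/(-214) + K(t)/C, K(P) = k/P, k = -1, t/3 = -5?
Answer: 29383431951/3840230 ≈ 7651.5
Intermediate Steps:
t = -15 (t = 3*(-5) = -15)
l(j) = 29/(-203 + j)
K(P) = -1/P
Q(C) = 358/107 - 1/(15*C) (Q(C) = 4 - (-140/(-214) + (-1/(-15))/C) = 4 - (-140*(-1/214) + (-1*(-1/15))/C) = 4 - (70/107 + 1/(15*C)) = 4 + (-70/107 - 1/(15*C)) = 358/107 - 1/(15*C))
(l(425) + Q(-97)) + 7648 = (29/(-203 + 425) + (1/1605)*(-107 + 5370*(-97))/(-97)) + 7648 = (29/222 + (1/1605)*(-1/97)*(-107 - 520890)) + 7648 = (29*(1/222) + (1/1605)*(-1/97)*(-520997)) + 7648 = (29/222 + 520997/155685) + 7648 = 13352911/3840230 + 7648 = 29383431951/3840230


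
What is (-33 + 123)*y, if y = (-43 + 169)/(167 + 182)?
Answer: 11340/349 ≈ 32.493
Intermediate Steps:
y = 126/349 ≈ 0.36103
(-33 + 123)*y = (-33 + 123)*(126/349) = 90*(126/349) = 11340/349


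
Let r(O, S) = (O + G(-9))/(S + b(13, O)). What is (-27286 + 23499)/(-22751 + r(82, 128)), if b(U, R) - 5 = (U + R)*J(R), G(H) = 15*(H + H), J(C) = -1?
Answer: 71953/432363 ≈ 0.16642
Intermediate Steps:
G(H) = 30*H (G(H) = 15*(2*H) = 30*H)
b(U, R) = 5 - R - U (b(U, R) = 5 + (U + R)*(-1) = 5 + (R + U)*(-1) = 5 + (-R - U) = 5 - R - U)
r(O, S) = (-270 + O)/(-8 + S - O) (r(O, S) = (O + 30*(-9))/(S + (5 - O - 1*13)) = (O - 270)/(S + (5 - O - 13)) = (-270 + O)/(S + (-8 - O)) = (-270 + O)/(-8 + S - O))
(-27286 + 23499)/(-22751 + r(82, 128)) = (-27286 + 23499)/(-22751 + (-270 + 82)/(-8 + 128 - 1*82)) = -3787/(-22751 - 188/(-8 + 128 - 82)) = -3787/(-22751 - 188/38) = -3787/(-22751 + (1/38)*(-188)) = -3787/(-22751 - 94/19) = -3787/(-432363/19) = -3787*(-19/432363) = 71953/432363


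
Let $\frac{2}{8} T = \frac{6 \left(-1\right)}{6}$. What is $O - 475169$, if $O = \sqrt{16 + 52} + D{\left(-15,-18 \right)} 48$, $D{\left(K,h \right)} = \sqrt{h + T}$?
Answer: $-475169 + 2 \sqrt{17} + 48 i \sqrt{22} \approx -4.7516 \cdot 10^{5} + 225.14 i$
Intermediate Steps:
$T = -4$ ($T = 4 \frac{6 \left(-1\right)}{6} = 4 \left(\left(-6\right) \frac{1}{6}\right) = 4 \left(-1\right) = -4$)
$D{\left(K,h \right)} = \sqrt{-4 + h}$ ($D{\left(K,h \right)} = \sqrt{h - 4} = \sqrt{-4 + h}$)
$O = 2 \sqrt{17} + 48 i \sqrt{22}$ ($O = \sqrt{16 + 52} + \sqrt{-4 - 18} \cdot 48 = \sqrt{68} + \sqrt{-22} \cdot 48 = 2 \sqrt{17} + i \sqrt{22} \cdot 48 = 2 \sqrt{17} + 48 i \sqrt{22} \approx 8.2462 + 225.14 i$)
$O - 475169 = \left(2 \sqrt{17} + 48 i \sqrt{22}\right) - 475169 = -475169 + 2 \sqrt{17} + 48 i \sqrt{22}$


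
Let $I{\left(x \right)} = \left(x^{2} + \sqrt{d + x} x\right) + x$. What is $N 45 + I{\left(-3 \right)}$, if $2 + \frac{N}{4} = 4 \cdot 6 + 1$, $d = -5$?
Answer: $4146 - 6 i \sqrt{2} \approx 4146.0 - 8.4853 i$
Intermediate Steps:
$I{\left(x \right)} = x + x^{2} + x \sqrt{-5 + x}$ ($I{\left(x \right)} = \left(x^{2} + \sqrt{-5 + x} x\right) + x = \left(x^{2} + x \sqrt{-5 + x}\right) + x = x + x^{2} + x \sqrt{-5 + x}$)
$N = 92$ ($N = -8 + 4 \left(4 \cdot 6 + 1\right) = -8 + 4 \left(24 + 1\right) = -8 + 4 \cdot 25 = -8 + 100 = 92$)
$N 45 + I{\left(-3 \right)} = 92 \cdot 45 - 3 \left(1 - 3 + \sqrt{-5 - 3}\right) = 4140 - 3 \left(1 - 3 + \sqrt{-8}\right) = 4140 - 3 \left(1 - 3 + 2 i \sqrt{2}\right) = 4140 - 3 \left(-2 + 2 i \sqrt{2}\right) = 4140 + \left(6 - 6 i \sqrt{2}\right) = 4146 - 6 i \sqrt{2}$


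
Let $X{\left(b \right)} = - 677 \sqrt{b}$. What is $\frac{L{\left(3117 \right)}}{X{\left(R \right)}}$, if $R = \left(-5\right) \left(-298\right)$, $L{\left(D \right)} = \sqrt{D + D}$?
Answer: $- \frac{\sqrt{2322165}}{504365} \approx -0.0030214$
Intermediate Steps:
$L{\left(D \right)} = \sqrt{2} \sqrt{D}$ ($L{\left(D \right)} = \sqrt{2 D} = \sqrt{2} \sqrt{D}$)
$R = 1490$
$\frac{L{\left(3117 \right)}}{X{\left(R \right)}} = \frac{\sqrt{2} \sqrt{3117}}{\left(-677\right) \sqrt{1490}} = \sqrt{6234} \left(- \frac{\sqrt{1490}}{1008730}\right) = - \frac{\sqrt{2322165}}{504365}$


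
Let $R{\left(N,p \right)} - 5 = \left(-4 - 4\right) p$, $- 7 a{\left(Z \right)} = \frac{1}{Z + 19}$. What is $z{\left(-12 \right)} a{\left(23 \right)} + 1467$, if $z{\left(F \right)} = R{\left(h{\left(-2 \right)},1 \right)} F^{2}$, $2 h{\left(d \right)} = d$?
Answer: $\frac{71955}{49} \approx 1468.5$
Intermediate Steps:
$h{\left(d \right)} = \frac{d}{2}$
$a{\left(Z \right)} = - \frac{1}{7 \left(19 + Z\right)}$ ($a{\left(Z \right)} = - \frac{1}{7 \left(Z + 19\right)} = - \frac{1}{7 \left(19 + Z\right)}$)
$R{\left(N,p \right)} = 5 - 8 p$ ($R{\left(N,p \right)} = 5 + \left(-4 - 4\right) p = 5 - 8 p$)
$z{\left(F \right)} = - 3 F^{2}$ ($z{\left(F \right)} = \left(5 - 8\right) F^{2} = - 3 F^{2}$)
$z{\left(-12 \right)} a{\left(23 \right)} + 1467 = - 3 \left(-12\right)^{2} \left(- \frac{1}{133 + 7 \cdot 23}\right) + 1467 = \left(-3\right) 144 \left(- \frac{1}{133 + 161}\right) + 1467 = - 432 \left(- \frac{1}{294}\right) + 1467 = - 432 \left(\left(-1\right) \frac{1}{294}\right) + 1467 = \left(-432\right) \left(- \frac{1}{294}\right) + 1467 = \frac{72}{49} + 1467 = \frac{71955}{49}$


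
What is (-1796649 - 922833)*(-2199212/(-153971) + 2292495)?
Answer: -959922611838568074/153971 ≈ -6.2344e+12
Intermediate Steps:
(-1796649 - 922833)*(-2199212/(-153971) + 2292495) = -2719482*(-2199212*(-1/153971) + 2292495) = -2719482*(2199212/153971 + 2292495) = -2719482*352979946857/153971 = -959922611838568074/153971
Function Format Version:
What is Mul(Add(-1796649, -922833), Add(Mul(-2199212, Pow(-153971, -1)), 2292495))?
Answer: Rational(-959922611838568074, 153971) ≈ -6.2344e+12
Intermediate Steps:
Mul(Add(-1796649, -922833), Add(Mul(-2199212, Pow(-153971, -1)), 2292495)) = Mul(-2719482, Add(Mul(-2199212, Rational(-1, 153971)), 2292495)) = Mul(-2719482, Add(Rational(2199212, 153971), 2292495)) = Mul(-2719482, Rational(352979946857, 153971)) = Rational(-959922611838568074, 153971)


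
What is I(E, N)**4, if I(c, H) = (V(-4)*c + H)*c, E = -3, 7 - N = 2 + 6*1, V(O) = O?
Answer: 1185921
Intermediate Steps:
N = -1 (N = 7 - (2 + 6*1) = 7 - (2 + 6) = 7 - 1*8 = 7 - 8 = -1)
I(c, H) = c*(H - 4*c) (I(c, H) = (-4*c + H)*c = (H - 4*c)*c = c*(H - 4*c))
I(E, N)**4 = (-3*(-1 - 4*(-3)))**4 = (-3*(-1 + 12))**4 = (-3*11)**4 = (-33)**4 = 1185921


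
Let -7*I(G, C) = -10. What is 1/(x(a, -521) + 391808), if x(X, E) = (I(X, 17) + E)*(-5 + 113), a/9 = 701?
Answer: 7/2349860 ≈ 2.9789e-6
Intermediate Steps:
a = 6309 (a = 9*701 = 6309)
I(G, C) = 10/7 (I(G, C) = -1/7*(-10) = 10/7)
x(X, E) = 1080/7 + 108*E (x(X, E) = (10/7 + E)*(-5 + 113) = (10/7 + E)*108 = 1080/7 + 108*E)
1/(x(a, -521) + 391808) = 1/((1080/7 + 108*(-521)) + 391808) = 1/((1080/7 - 56268) + 391808) = 1/(-392796/7 + 391808) = 1/(2349860/7) = 7/2349860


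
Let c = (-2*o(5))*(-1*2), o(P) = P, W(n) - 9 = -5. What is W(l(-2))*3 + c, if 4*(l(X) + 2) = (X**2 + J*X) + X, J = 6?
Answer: 32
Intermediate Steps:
l(X) = -2 + X**2/4 + 7*X/4 (l(X) = -2 + ((X**2 + 6*X) + X)/4 = -2 + (X**2 + 7*X)/4 = -2 + (X**2/4 + 7*X/4) = -2 + X**2/4 + 7*X/4)
W(n) = 4 (W(n) = 9 - 5 = 4)
c = 20 (c = (-2*5)*(-1*2) = -10*(-2) = 20)
W(l(-2))*3 + c = 4*3 + 20 = 12 + 20 = 32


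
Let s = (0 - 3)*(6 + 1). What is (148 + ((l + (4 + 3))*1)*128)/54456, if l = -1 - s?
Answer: 901/13614 ≈ 0.066182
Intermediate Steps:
s = -21 (s = -3*7 = -21)
l = 20 (l = -1 - 1*(-21) = -1 + 21 = 20)
(148 + ((l + (4 + 3))*1)*128)/54456 = (148 + ((20 + (4 + 3))*1)*128)/54456 = (148 + ((20 + 7)*1)*128)*(1/54456) = (148 + (27*1)*128)*(1/54456) = (148 + 27*128)*(1/54456) = (148 + 3456)*(1/54456) = 3604*(1/54456) = 901/13614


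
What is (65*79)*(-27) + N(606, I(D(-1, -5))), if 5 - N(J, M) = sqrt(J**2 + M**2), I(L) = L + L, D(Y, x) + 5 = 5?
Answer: -139246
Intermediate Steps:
D(Y, x) = 0 (D(Y, x) = -5 + 5 = 0)
I(L) = 2*L
N(J, M) = 5 - sqrt(J**2 + M**2)
(65*79)*(-27) + N(606, I(D(-1, -5))) = (65*79)*(-27) + (5 - sqrt(606**2 + (2*0)**2)) = 5135*(-27) + (5 - sqrt(367236 + 0**2)) = -138645 + (5 - sqrt(367236 + 0)) = -138645 + (5 - sqrt(367236)) = -138645 + (5 - 1*606) = -138645 + (5 - 606) = -138645 - 601 = -139246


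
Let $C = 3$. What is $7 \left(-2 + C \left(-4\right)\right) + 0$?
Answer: $-98$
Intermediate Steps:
$7 \left(-2 + C \left(-4\right)\right) + 0 = 7 \left(-2 + 3 \left(-4\right)\right) + 0 = 7 \left(-2 - 12\right) + 0 = 7 \left(-14\right) + 0 = -98 + 0 = -98$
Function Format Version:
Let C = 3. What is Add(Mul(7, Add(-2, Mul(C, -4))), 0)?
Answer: -98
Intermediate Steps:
Add(Mul(7, Add(-2, Mul(C, -4))), 0) = Add(Mul(7, Add(-2, Mul(3, -4))), 0) = Add(Mul(7, Add(-2, -12)), 0) = Add(Mul(7, -14), 0) = Add(-98, 0) = -98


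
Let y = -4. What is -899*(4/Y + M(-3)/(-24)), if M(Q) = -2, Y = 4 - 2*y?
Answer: -4495/12 ≈ -374.58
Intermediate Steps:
Y = 12 (Y = 4 - 2*(-4) = 4 + 8 = 12)
-899*(4/Y + M(-3)/(-24)) = -899*(4/12 - 2/(-24)) = -899*(4*(1/12) - 2*(-1/24)) = -899*(1/3 + 1/12) = -899*5/12 = -4495/12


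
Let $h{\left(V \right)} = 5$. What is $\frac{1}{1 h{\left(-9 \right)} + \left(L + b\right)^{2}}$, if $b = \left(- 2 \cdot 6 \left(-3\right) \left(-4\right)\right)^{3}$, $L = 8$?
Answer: $\frac{1}{8916052672581} \approx 1.1216 \cdot 10^{-13}$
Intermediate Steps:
$b = -2985984$ ($b = \left(\left(-2\right) \left(-18\right) \left(-4\right)\right)^{3} = \left(36 \left(-4\right)\right)^{3} = \left(-144\right)^{3} = -2985984$)
$\frac{1}{1 h{\left(-9 \right)} + \left(L + b\right)^{2}} = \frac{1}{1 \cdot 5 + \left(8 - 2985984\right)^{2}} = \frac{1}{5 + \left(-2985976\right)^{2}} = \frac{1}{5 + 8916052672576} = \frac{1}{8916052672581}$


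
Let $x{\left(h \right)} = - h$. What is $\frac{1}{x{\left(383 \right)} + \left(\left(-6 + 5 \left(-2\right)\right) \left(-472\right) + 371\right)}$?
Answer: $\frac{1}{7540} \approx 0.00013263$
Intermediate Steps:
$\frac{1}{x{\left(383 \right)} + \left(\left(-6 + 5 \left(-2\right)\right) \left(-472\right) + 371\right)} = \frac{1}{\left(-1\right) 383 + \left(\left(-6 + 5 \left(-2\right)\right) \left(-472\right) + 371\right)} = \frac{1}{-383 + \left(\left(-6 - 10\right) \left(-472\right) + 371\right)} = \frac{1}{-383 + \left(\left(-16\right) \left(-472\right) + 371\right)} = \frac{1}{-383 + \left(7552 + 371\right)} = \frac{1}{-383 + 7923} = \frac{1}{7540}$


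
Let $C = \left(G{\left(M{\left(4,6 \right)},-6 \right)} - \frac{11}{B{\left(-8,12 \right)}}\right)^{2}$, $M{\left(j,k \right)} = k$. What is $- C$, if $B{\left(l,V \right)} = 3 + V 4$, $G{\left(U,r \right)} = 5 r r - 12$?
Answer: $- \frac{73222249}{2601} \approx -28152.0$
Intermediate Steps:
$G{\left(U,r \right)} = -12 + 5 r^{2}$ ($G{\left(U,r \right)} = 5 r^{2} - 12 = -12 + 5 r^{2}$)
$B{\left(l,V \right)} = 3 + 4 V$
$C = \frac{73222249}{2601}$ ($C = \left(\left(-12 + 5 \left(-6\right)^{2}\right) - \frac{11}{3 + 4 \cdot 12}\right)^{2} = \left(\left(-12 + 5 \cdot 36\right) - \frac{11}{3 + 48}\right)^{2} = \left(\left(-12 + 180\right) - \frac{11}{51}\right)^{2} = \left(168 - \frac{11}{51}\right)^{2} = \left(\frac{8557}{51}\right)^{2} = \frac{73222249}{2601} \approx 28152.0$)
$- C = \left(-1\right) \frac{73222249}{2601} = - \frac{73222249}{2601}$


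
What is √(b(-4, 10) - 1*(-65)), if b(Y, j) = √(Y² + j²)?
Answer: √(65 + 2*√29) ≈ 8.7046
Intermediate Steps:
√(b(-4, 10) - 1*(-65)) = √(√((-4)² + 10²) - 1*(-65)) = √(√(16 + 100) + 65) = √(√116 + 65) = √(2*√29 + 65) = √(65 + 2*√29)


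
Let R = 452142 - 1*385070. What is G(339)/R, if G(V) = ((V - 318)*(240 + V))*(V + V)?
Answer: 4121901/33536 ≈ 122.91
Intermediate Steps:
G(V) = 2*V*(-318 + V)*(240 + V) (G(V) = ((-318 + V)*(240 + V))*(2*V) = 2*V*(-318 + V)*(240 + V))
R = 67072 (R = 452142 - 385070 = 67072)
G(339)/R = (2*339*(-76320 + 339² - 78*339))/67072 = (2*339*(-76320 + 114921 - 26442))*(1/67072) = (2*339*12159)*(1/67072) = 8243802*(1/67072) = 4121901/33536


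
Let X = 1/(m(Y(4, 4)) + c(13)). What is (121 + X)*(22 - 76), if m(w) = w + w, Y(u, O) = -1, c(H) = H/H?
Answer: -6480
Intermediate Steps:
c(H) = 1
m(w) = 2*w
X = -1 (X = 1/(2*(-1) + 1) = 1/(-2 + 1) = 1/(-1) = -1)
(121 + X)*(22 - 76) = (121 - 1)*(22 - 76) = 120*(-54) = -6480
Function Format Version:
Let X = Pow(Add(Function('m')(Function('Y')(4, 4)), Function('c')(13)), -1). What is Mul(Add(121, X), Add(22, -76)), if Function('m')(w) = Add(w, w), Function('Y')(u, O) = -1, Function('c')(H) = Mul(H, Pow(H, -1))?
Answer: -6480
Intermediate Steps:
Function('c')(H) = 1
Function('m')(w) = Mul(2, w)
X = -1 (X = Pow(Add(Mul(2, -1), 1), -1) = Pow(Add(-2, 1), -1) = Pow(-1, -1) = -1)
Mul(Add(121, X), Add(22, -76)) = Mul(Add(121, -1), Add(22, -76)) = Mul(120, -54) = -6480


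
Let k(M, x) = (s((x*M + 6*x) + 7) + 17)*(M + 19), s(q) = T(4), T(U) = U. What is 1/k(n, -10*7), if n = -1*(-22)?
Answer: 1/861 ≈ 0.0011614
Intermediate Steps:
s(q) = 4
n = 22
k(M, x) = 399 + 21*M (k(M, x) = (4 + 17)*(M + 19) = 21*(19 + M) = 399 + 21*M)
1/k(n, -10*7) = 1/(399 + 21*22) = 1/(399 + 462) = 1/861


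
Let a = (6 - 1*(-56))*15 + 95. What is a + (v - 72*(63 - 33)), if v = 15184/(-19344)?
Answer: -105628/93 ≈ -1135.8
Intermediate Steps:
v = -73/93 (v = 15184*(-1/19344) = -73/93 ≈ -0.78495)
a = 1025 (a = (6 + 56)*15 + 95 = 62*15 + 95 = 930 + 95 = 1025)
a + (v - 72*(63 - 33)) = 1025 + (-73/93 - 72*(63 - 33)) = 1025 + (-73/93 - 72*30) = 1025 + (-73/93 - 2160) = 1025 - 200953/93 = -105628/93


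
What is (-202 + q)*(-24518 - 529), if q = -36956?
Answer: 930696426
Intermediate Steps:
(-202 + q)*(-24518 - 529) = (-202 - 36956)*(-24518 - 529) = -37158*(-25047) = 930696426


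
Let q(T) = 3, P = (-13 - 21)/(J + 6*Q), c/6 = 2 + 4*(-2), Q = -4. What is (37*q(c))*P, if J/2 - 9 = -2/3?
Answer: 5661/11 ≈ 514.64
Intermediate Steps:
J = 50/3 (J = 18 + 2*(-2/3) = 18 + 2*(-2*⅓) = 18 + 2*(-⅔) = 18 - 4/3 = 50/3 ≈ 16.667)
c = -36 (c = 6*(2 + 4*(-2)) = 6*(2 - 8) = 6*(-6) = -36)
P = 51/11 (P = (-13 - 21)/(50/3 + 6*(-4)) = -34/(50/3 - 24) = -34/(-22/3) = -34*(-3/22) = 51/11 ≈ 4.6364)
(37*q(c))*P = (37*3)*(51/11) = 111*(51/11) = 5661/11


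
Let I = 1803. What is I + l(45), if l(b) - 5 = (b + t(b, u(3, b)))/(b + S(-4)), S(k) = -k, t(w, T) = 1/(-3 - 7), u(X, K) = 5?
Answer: 886369/490 ≈ 1808.9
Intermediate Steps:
t(w, T) = -⅒ (t(w, T) = 1/(-10) = -⅒)
l(b) = 5 + (-⅒ + b)/(4 + b) (l(b) = 5 + (b - ⅒)/(b - 1*(-4)) = 5 + (-⅒ + b)/(b + 4) = 5 + (-⅒ + b)/(4 + b))
I + l(45) = 1803 + (199 + 60*45)/(10*(4 + 45)) = 1803 + (⅒)*(199 + 2700)/49 = 1803 + (⅒)*(1/49)*2899 = 1803 + 2899/490 = 886369/490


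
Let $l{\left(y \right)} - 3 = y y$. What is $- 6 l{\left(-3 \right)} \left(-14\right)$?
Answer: $1008$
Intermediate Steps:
$l{\left(y \right)} = 3 + y^{2}$ ($l{\left(y \right)} = 3 + y y = 3 + y^{2}$)
$- 6 l{\left(-3 \right)} \left(-14\right) = - 6 \left(3 + \left(-3\right)^{2}\right) \left(-14\right) = - 6 \left(3 + 9\right) \left(-14\right) = \left(-6\right) 12 \left(-14\right) = \left(-72\right) \left(-14\right) = 1008$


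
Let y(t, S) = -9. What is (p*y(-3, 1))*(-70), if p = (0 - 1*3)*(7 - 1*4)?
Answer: -5670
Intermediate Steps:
p = -9 (p = (0 - 3)*(7 - 4) = -3*3 = -9)
(p*y(-3, 1))*(-70) = -9*(-9)*(-70) = 81*(-70) = -5670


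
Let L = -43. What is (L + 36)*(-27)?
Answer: 189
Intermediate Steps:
(L + 36)*(-27) = (-43 + 36)*(-27) = -7*(-27) = 189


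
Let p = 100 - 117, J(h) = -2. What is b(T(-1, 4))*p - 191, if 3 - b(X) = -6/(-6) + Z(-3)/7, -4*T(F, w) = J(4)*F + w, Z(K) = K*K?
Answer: -1422/7 ≈ -203.14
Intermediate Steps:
Z(K) = K²
T(F, w) = F/2 - w/4 (T(F, w) = -(-2*F + w)/4 = -(w - 2*F)/4 = F/2 - w/4)
b(X) = 5/7 (b(X) = 3 - (-6/(-6) + (-3)²/7) = 3 - (-6*(-⅙) + 9*(⅐)) = 3 - (1 + 9/7) = 3 - 1*16/7 = 3 - 16/7 = 5/7)
p = -17
b(T(-1, 4))*p - 191 = (5/7)*(-17) - 191 = -85/7 - 191 = -1422/7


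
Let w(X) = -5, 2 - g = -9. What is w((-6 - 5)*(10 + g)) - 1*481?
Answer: -486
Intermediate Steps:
g = 11 (g = 2 - 1*(-9) = 2 + 9 = 11)
w((-6 - 5)*(10 + g)) - 1*481 = -5 - 1*481 = -5 - 481 = -486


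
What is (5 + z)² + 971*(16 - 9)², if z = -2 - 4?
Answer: 47580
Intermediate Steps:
z = -6
(5 + z)² + 971*(16 - 9)² = (5 - 6)² + 971*(16 - 9)² = (-1)² + 971*7² = 1 + 971*49 = 1 + 47579 = 47580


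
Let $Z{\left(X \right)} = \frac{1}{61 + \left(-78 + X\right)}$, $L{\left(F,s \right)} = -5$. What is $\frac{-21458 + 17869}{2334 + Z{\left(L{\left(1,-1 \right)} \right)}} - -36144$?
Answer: $\frac{1855807010}{51347} \approx 36142.0$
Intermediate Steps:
$Z{\left(X \right)} = \frac{1}{-17 + X}$
$\frac{-21458 + 17869}{2334 + Z{\left(L{\left(1,-1 \right)} \right)}} - -36144 = \frac{-21458 + 17869}{2334 + \frac{1}{-17 - 5}} - -36144 = - \frac{3589}{2334 + \frac{1}{-22}} + 36144 = - \frac{3589}{2334 - \frac{1}{22}} + 36144 = - \frac{3589}{\frac{51347}{22}} + 36144 = \left(-3589\right) \frac{22}{51347} + 36144 = - \frac{78958}{51347} + 36144 = \frac{1855807010}{51347}$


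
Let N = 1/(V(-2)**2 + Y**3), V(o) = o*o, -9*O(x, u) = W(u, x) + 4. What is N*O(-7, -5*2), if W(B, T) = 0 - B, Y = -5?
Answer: 14/981 ≈ 0.014271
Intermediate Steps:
W(B, T) = -B
O(x, u) = -4/9 + u/9 (O(x, u) = -(-u + 4)/9 = -(4 - u)/9 = -4/9 + u/9)
V(o) = o**2
N = -1/109 (N = 1/(((-2)**2)**2 + (-5)**3) = 1/(4**2 - 125) = 1/(16 - 125) = 1/(-109) = -1/109 ≈ -0.0091743)
N*O(-7, -5*2) = -(-4/9 + (-5*2)/9)/109 = -(-4/9 + (1/9)*(-10))/109 = -(-4/9 - 10/9)/109 = -1/109*(-14/9) = 14/981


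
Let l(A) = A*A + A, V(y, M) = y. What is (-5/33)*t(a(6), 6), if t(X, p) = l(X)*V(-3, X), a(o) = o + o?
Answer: 780/11 ≈ 70.909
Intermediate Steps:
l(A) = A + A² (l(A) = A² + A = A + A²)
a(o) = 2*o
t(X, p) = -3*X*(1 + X) (t(X, p) = (X*(1 + X))*(-3) = -3*X*(1 + X))
(-5/33)*t(a(6), 6) = (-5/33)*(-3*2*6*(1 + 2*6)) = (-5*1/33)*(-3*12*(1 + 12)) = -(-5)*12*13/11 = -5/33*(-468) = 780/11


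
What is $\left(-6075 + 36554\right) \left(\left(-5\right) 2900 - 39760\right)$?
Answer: $-1653790540$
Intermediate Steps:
$\left(-6075 + 36554\right) \left(\left(-5\right) 2900 - 39760\right) = 30479 \left(-14500 - 39760\right) = 30479 \left(-54260\right) = -1653790540$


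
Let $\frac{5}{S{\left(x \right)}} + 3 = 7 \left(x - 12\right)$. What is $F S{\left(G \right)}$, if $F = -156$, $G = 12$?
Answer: $260$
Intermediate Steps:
$S{\left(x \right)} = \frac{5}{-87 + 7 x}$ ($S{\left(x \right)} = \frac{5}{-3 + 7 \left(x - 12\right)} = \frac{5}{-3 + 7 \left(-12 + x\right)} = \frac{5}{-3 + \left(-84 + 7 x\right)} = \frac{5}{-87 + 7 x}$)
$F S{\left(G \right)} = - 156 \frac{5}{-87 + 7 \cdot 12} = - 156 \frac{5}{-87 + 84} = - 156 \frac{5}{-3} = - 156 \cdot 5 \left(- \frac{1}{3}\right) = \left(-156\right) \left(- \frac{5}{3}\right) = 260$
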